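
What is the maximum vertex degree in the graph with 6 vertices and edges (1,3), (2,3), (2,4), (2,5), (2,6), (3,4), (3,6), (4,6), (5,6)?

Step 1: Count edges incident to each vertex:
  deg(1) = 1 (neighbors: 3)
  deg(2) = 4 (neighbors: 3, 4, 5, 6)
  deg(3) = 4 (neighbors: 1, 2, 4, 6)
  deg(4) = 3 (neighbors: 2, 3, 6)
  deg(5) = 2 (neighbors: 2, 6)
  deg(6) = 4 (neighbors: 2, 3, 4, 5)

Step 2: Find maximum:
  max(1, 4, 4, 3, 2, 4) = 4 (vertex 2)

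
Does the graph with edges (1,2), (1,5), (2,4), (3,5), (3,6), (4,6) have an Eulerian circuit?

Step 1: Find the degree of each vertex:
  deg(1) = 2
  deg(2) = 2
  deg(3) = 2
  deg(4) = 2
  deg(5) = 2
  deg(6) = 2

Step 2: Count vertices with odd degree:
  All vertices have even degree (0 odd-degree vertices)

Step 3: Apply Euler's theorem:
  - Eulerian circuit exists iff graph is connected and all vertices have even degree
  - Eulerian path exists iff graph is connected and has 0 or 2 odd-degree vertices

Graph is connected with 0 odd-degree vertices.
Both Eulerian circuit and Eulerian path exist.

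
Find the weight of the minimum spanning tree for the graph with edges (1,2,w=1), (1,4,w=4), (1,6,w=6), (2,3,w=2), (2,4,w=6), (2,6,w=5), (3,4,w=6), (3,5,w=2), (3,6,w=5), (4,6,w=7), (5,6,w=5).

Apply Kruskal's algorithm (sort edges by weight, add if no cycle):

Sorted edges by weight:
  (1,2) w=1
  (2,3) w=2
  (3,5) w=2
  (1,4) w=4
  (2,6) w=5
  (3,6) w=5
  (5,6) w=5
  (1,6) w=6
  (2,4) w=6
  (3,4) w=6
  (4,6) w=7

Add edge (1,2) w=1 -- no cycle. Running total: 1
Add edge (2,3) w=2 -- no cycle. Running total: 3
Add edge (3,5) w=2 -- no cycle. Running total: 5
Add edge (1,4) w=4 -- no cycle. Running total: 9
Add edge (2,6) w=5 -- no cycle. Running total: 14

MST edges: (1,2,w=1), (2,3,w=2), (3,5,w=2), (1,4,w=4), (2,6,w=5)
Total MST weight: 1 + 2 + 2 + 4 + 5 = 14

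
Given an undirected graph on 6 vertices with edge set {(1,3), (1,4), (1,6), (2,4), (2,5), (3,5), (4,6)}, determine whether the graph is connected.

Step 1: Build adjacency list from edges:
  1: 3, 4, 6
  2: 4, 5
  3: 1, 5
  4: 1, 2, 6
  5: 2, 3
  6: 1, 4

Step 2: Run BFS/DFS from vertex 1:
  Visited: {1, 3, 4, 6, 5, 2}
  Reached 6 of 6 vertices

Step 3: All 6 vertices reached from vertex 1, so the graph is connected.
Answer: Yes, the graph is connected.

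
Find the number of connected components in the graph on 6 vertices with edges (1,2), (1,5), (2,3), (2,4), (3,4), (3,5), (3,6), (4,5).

Step 1: Build adjacency list from edges:
  1: 2, 5
  2: 1, 3, 4
  3: 2, 4, 5, 6
  4: 2, 3, 5
  5: 1, 3, 4
  6: 3

Step 2: Run BFS/DFS from vertex 1:
  Visited: {1, 2, 5, 3, 4, 6}
  Reached 6 of 6 vertices

Step 3: All 6 vertices reached from vertex 1, so the graph is connected.
Number of connected components: 1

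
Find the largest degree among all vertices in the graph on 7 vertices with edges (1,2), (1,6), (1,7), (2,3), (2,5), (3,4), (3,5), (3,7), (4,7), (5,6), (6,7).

Step 1: Count edges incident to each vertex:
  deg(1) = 3 (neighbors: 2, 6, 7)
  deg(2) = 3 (neighbors: 1, 3, 5)
  deg(3) = 4 (neighbors: 2, 4, 5, 7)
  deg(4) = 2 (neighbors: 3, 7)
  deg(5) = 3 (neighbors: 2, 3, 6)
  deg(6) = 3 (neighbors: 1, 5, 7)
  deg(7) = 4 (neighbors: 1, 3, 4, 6)

Step 2: Find maximum:
  max(3, 3, 4, 2, 3, 3, 4) = 4 (vertex 3)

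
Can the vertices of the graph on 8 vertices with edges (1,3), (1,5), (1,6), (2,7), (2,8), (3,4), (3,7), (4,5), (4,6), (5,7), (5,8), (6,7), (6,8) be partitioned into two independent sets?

Step 1: Attempt 2-coloring using BFS:
  Start at vertex 1, assign color 0
  Color vertex 3 with color 1 (neighbor of 1)
  Color vertex 5 with color 1 (neighbor of 1)
  Color vertex 6 with color 1 (neighbor of 1)
  Color vertex 4 with color 0 (neighbor of 3)
  Color vertex 7 with color 0 (neighbor of 3)
  Color vertex 8 with color 0 (neighbor of 5)
  Color vertex 2 with color 1 (neighbor of 7)

Step 2: 2-coloring succeeded. No conflicts found.
  Set A (color 0): {1, 4, 7, 8}
  Set B (color 1): {2, 3, 5, 6}

The graph is bipartite with partition {1, 4, 7, 8}, {2, 3, 5, 6}.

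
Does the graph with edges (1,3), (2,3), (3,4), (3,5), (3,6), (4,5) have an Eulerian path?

Step 1: Find the degree of each vertex:
  deg(1) = 1
  deg(2) = 1
  deg(3) = 5
  deg(4) = 2
  deg(5) = 2
  deg(6) = 1

Step 2: Count vertices with odd degree:
  Odd-degree vertices: 1, 2, 3, 6 (4 total)

Step 3: Apply Euler's theorem:
  - Eulerian circuit exists iff graph is connected and all vertices have even degree
  - Eulerian path exists iff graph is connected and has 0 or 2 odd-degree vertices

Graph has 4 odd-degree vertices (need 0 or 2).
Neither Eulerian path nor Eulerian circuit exists.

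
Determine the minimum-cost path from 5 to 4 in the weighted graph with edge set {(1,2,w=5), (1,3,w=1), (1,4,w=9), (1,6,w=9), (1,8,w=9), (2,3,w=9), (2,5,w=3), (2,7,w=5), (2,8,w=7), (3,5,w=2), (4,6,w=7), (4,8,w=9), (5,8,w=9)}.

Step 1: Build adjacency list with weights:
  1: 2(w=5), 3(w=1), 4(w=9), 6(w=9), 8(w=9)
  2: 1(w=5), 3(w=9), 5(w=3), 7(w=5), 8(w=7)
  3: 1(w=1), 2(w=9), 5(w=2)
  4: 1(w=9), 6(w=7), 8(w=9)
  5: 2(w=3), 3(w=2), 8(w=9)
  6: 1(w=9), 4(w=7)
  7: 2(w=5)
  8: 1(w=9), 2(w=7), 4(w=9), 5(w=9)

Step 2: Apply Dijkstra's algorithm from vertex 5:
  Visit vertex 5 (distance=0)
    Update dist[2] = 3
    Update dist[3] = 2
    Update dist[8] = 9
  Visit vertex 3 (distance=2)
    Update dist[1] = 3
  Visit vertex 1 (distance=3)
    Update dist[4] = 12
    Update dist[6] = 12
  Visit vertex 2 (distance=3)
    Update dist[7] = 8
  Visit vertex 7 (distance=8)
  Visit vertex 8 (distance=9)
  Visit vertex 4 (distance=12)

Step 3: Shortest path: 5 -> 3 -> 1 -> 4
Total weight: 2 + 1 + 9 = 12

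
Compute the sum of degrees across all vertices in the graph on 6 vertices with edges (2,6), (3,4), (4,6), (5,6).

Step 1: Count edges incident to each vertex:
  deg(1) = 0 (neighbors: none)
  deg(2) = 1 (neighbors: 6)
  deg(3) = 1 (neighbors: 4)
  deg(4) = 2 (neighbors: 3, 6)
  deg(5) = 1 (neighbors: 6)
  deg(6) = 3 (neighbors: 2, 4, 5)

Step 2: Sum all degrees:
  0 + 1 + 1 + 2 + 1 + 3 = 8

Verification: sum of degrees = 2 * |E| = 2 * 4 = 8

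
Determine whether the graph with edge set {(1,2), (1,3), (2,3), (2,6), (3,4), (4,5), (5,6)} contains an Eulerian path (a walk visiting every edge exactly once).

Step 1: Find the degree of each vertex:
  deg(1) = 2
  deg(2) = 3
  deg(3) = 3
  deg(4) = 2
  deg(5) = 2
  deg(6) = 2

Step 2: Count vertices with odd degree:
  Odd-degree vertices: 2, 3 (2 total)

Step 3: Apply Euler's theorem:
  - Eulerian circuit exists iff graph is connected and all vertices have even degree
  - Eulerian path exists iff graph is connected and has 0 or 2 odd-degree vertices

Graph is connected with exactly 2 odd-degree vertices (2, 3).
Eulerian path exists (starting and ending at the odd-degree vertices), but no Eulerian circuit.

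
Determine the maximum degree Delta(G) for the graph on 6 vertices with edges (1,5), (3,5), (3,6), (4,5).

Step 1: Count edges incident to each vertex:
  deg(1) = 1 (neighbors: 5)
  deg(2) = 0 (neighbors: none)
  deg(3) = 2 (neighbors: 5, 6)
  deg(4) = 1 (neighbors: 5)
  deg(5) = 3 (neighbors: 1, 3, 4)
  deg(6) = 1 (neighbors: 3)

Step 2: Find maximum:
  max(1, 0, 2, 1, 3, 1) = 3 (vertex 5)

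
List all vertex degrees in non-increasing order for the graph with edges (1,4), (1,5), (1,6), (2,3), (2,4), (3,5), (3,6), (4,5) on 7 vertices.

Step 1: Count edges incident to each vertex:
  deg(1) = 3 (neighbors: 4, 5, 6)
  deg(2) = 2 (neighbors: 3, 4)
  deg(3) = 3 (neighbors: 2, 5, 6)
  deg(4) = 3 (neighbors: 1, 2, 5)
  deg(5) = 3 (neighbors: 1, 3, 4)
  deg(6) = 2 (neighbors: 1, 3)
  deg(7) = 0 (neighbors: none)

Step 2: Sort degrees in non-increasing order:
  Degrees: [3, 2, 3, 3, 3, 2, 0] -> sorted: [3, 3, 3, 3, 2, 2, 0]

Degree sequence: [3, 3, 3, 3, 2, 2, 0]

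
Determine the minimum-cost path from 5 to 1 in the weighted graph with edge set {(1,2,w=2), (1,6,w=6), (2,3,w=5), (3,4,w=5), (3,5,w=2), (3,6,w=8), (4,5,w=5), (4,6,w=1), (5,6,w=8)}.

Step 1: Build adjacency list with weights:
  1: 2(w=2), 6(w=6)
  2: 1(w=2), 3(w=5)
  3: 2(w=5), 4(w=5), 5(w=2), 6(w=8)
  4: 3(w=5), 5(w=5), 6(w=1)
  5: 3(w=2), 4(w=5), 6(w=8)
  6: 1(w=6), 3(w=8), 4(w=1), 5(w=8)

Step 2: Apply Dijkstra's algorithm from vertex 5:
  Visit vertex 5 (distance=0)
    Update dist[3] = 2
    Update dist[4] = 5
    Update dist[6] = 8
  Visit vertex 3 (distance=2)
    Update dist[2] = 7
  Visit vertex 4 (distance=5)
    Update dist[6] = 6
  Visit vertex 6 (distance=6)
    Update dist[1] = 12
  Visit vertex 2 (distance=7)
    Update dist[1] = 9
  Visit vertex 1 (distance=9)

Step 3: Shortest path: 5 -> 3 -> 2 -> 1
Total weight: 2 + 5 + 2 = 9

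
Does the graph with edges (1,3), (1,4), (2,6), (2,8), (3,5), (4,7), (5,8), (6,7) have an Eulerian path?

Step 1: Find the degree of each vertex:
  deg(1) = 2
  deg(2) = 2
  deg(3) = 2
  deg(4) = 2
  deg(5) = 2
  deg(6) = 2
  deg(7) = 2
  deg(8) = 2

Step 2: Count vertices with odd degree:
  All vertices have even degree (0 odd-degree vertices)

Step 3: Apply Euler's theorem:
  - Eulerian circuit exists iff graph is connected and all vertices have even degree
  - Eulerian path exists iff graph is connected and has 0 or 2 odd-degree vertices

Graph is connected with 0 odd-degree vertices.
Both Eulerian circuit and Eulerian path exist.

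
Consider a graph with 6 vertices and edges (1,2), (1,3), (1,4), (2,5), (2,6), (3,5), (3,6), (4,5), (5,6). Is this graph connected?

Step 1: Build adjacency list from edges:
  1: 2, 3, 4
  2: 1, 5, 6
  3: 1, 5, 6
  4: 1, 5
  5: 2, 3, 4, 6
  6: 2, 3, 5

Step 2: Run BFS/DFS from vertex 1:
  Visited: {1, 2, 3, 4, 5, 6}
  Reached 6 of 6 vertices

Step 3: All 6 vertices reached from vertex 1, so the graph is connected.
Answer: Yes, the graph is connected.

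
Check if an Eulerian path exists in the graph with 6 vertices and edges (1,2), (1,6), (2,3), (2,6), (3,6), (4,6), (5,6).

Step 1: Find the degree of each vertex:
  deg(1) = 2
  deg(2) = 3
  deg(3) = 2
  deg(4) = 1
  deg(5) = 1
  deg(6) = 5

Step 2: Count vertices with odd degree:
  Odd-degree vertices: 2, 4, 5, 6 (4 total)

Step 3: Apply Euler's theorem:
  - Eulerian circuit exists iff graph is connected and all vertices have even degree
  - Eulerian path exists iff graph is connected and has 0 or 2 odd-degree vertices

Graph has 4 odd-degree vertices (need 0 or 2).
Neither Eulerian path nor Eulerian circuit exists.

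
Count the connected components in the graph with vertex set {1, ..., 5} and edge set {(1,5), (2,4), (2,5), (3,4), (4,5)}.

Step 1: Build adjacency list from edges:
  1: 5
  2: 4, 5
  3: 4
  4: 2, 3, 5
  5: 1, 2, 4

Step 2: Run BFS/DFS from vertex 1:
  Visited: {1, 5, 2, 4, 3}
  Reached 5 of 5 vertices

Step 3: All 5 vertices reached from vertex 1, so the graph is connected.
Number of connected components: 1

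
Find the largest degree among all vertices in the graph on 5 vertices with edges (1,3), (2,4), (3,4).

Step 1: Count edges incident to each vertex:
  deg(1) = 1 (neighbors: 3)
  deg(2) = 1 (neighbors: 4)
  deg(3) = 2 (neighbors: 1, 4)
  deg(4) = 2 (neighbors: 2, 3)
  deg(5) = 0 (neighbors: none)

Step 2: Find maximum:
  max(1, 1, 2, 2, 0) = 2 (vertex 3)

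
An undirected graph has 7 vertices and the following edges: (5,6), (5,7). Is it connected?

Step 1: Build adjacency list from edges:
  1: (none)
  2: (none)
  3: (none)
  4: (none)
  5: 6, 7
  6: 5
  7: 5

Step 2: Run BFS/DFS from vertex 1:
  Visited: {1}
  Reached 1 of 7 vertices

Step 3: Only 1 of 7 vertices reached. Graph is disconnected.
Connected components: {1}, {2}, {3}, {4}, {5, 6, 7}
Answer: No, the graph is not connected (5 components).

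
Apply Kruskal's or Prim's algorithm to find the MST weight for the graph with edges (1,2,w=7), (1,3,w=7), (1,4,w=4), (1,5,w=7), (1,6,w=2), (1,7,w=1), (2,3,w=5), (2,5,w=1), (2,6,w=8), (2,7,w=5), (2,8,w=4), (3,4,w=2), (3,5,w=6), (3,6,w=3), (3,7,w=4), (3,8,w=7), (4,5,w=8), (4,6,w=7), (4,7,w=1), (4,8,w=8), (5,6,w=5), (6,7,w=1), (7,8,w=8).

Apply Kruskal's algorithm (sort edges by weight, add if no cycle):

Sorted edges by weight:
  (1,7) w=1
  (2,5) w=1
  (4,7) w=1
  (6,7) w=1
  (1,6) w=2
  (3,4) w=2
  (3,6) w=3
  (1,4) w=4
  (2,8) w=4
  (3,7) w=4
  (2,7) w=5
  (2,3) w=5
  (5,6) w=5
  (3,5) w=6
  (1,5) w=7
  (1,2) w=7
  (1,3) w=7
  (3,8) w=7
  (4,6) w=7
  (2,6) w=8
  (4,5) w=8
  (4,8) w=8
  (7,8) w=8

Add edge (1,7) w=1 -- no cycle. Running total: 1
Add edge (2,5) w=1 -- no cycle. Running total: 2
Add edge (4,7) w=1 -- no cycle. Running total: 3
Add edge (6,7) w=1 -- no cycle. Running total: 4
Skip edge (1,6) w=2 -- would create cycle
Add edge (3,4) w=2 -- no cycle. Running total: 6
Skip edge (3,6) w=3 -- would create cycle
Skip edge (1,4) w=4 -- would create cycle
Add edge (2,8) w=4 -- no cycle. Running total: 10
Skip edge (3,7) w=4 -- would create cycle
Add edge (2,7) w=5 -- no cycle. Running total: 15

MST edges: (1,7,w=1), (2,5,w=1), (4,7,w=1), (6,7,w=1), (3,4,w=2), (2,8,w=4), (2,7,w=5)
Total MST weight: 1 + 1 + 1 + 1 + 2 + 4 + 5 = 15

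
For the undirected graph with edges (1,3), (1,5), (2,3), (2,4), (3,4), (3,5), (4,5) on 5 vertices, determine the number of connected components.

Step 1: Build adjacency list from edges:
  1: 3, 5
  2: 3, 4
  3: 1, 2, 4, 5
  4: 2, 3, 5
  5: 1, 3, 4

Step 2: Run BFS/DFS from vertex 1:
  Visited: {1, 3, 5, 2, 4}
  Reached 5 of 5 vertices

Step 3: All 5 vertices reached from vertex 1, so the graph is connected.
Number of connected components: 1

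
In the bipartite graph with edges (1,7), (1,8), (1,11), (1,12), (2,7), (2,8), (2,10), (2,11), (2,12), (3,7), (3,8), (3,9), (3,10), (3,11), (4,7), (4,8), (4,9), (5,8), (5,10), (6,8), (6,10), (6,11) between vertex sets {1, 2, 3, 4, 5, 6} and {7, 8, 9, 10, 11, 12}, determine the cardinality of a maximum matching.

Step 1: List the neighbors of each left vertex:
  1: 7, 8, 11, 12
  2: 7, 8, 10, 11, 12
  3: 7, 8, 9, 10, 11
  4: 7, 8, 9
  5: 8, 10
  6: 8, 10, 11

Step 2: Greedily match left vertices, then look for augmenting paths:
  Match 1 -- 12
  Match 2 -- 8
  Match 3 -- 9
  Match 4 -- 7
  Match 5 -- 10
  Match 6 -- 11
  No augmenting path remains.

Step 3: Verify this is maximum:
  Matching size 6 = min(|L|, |R|) = min(6, 6), which is an upper bound, so this matching is maximum.

Maximum matching: {(1,12), (2,8), (3,9), (4,7), (5,10), (6,11)}
Size: 6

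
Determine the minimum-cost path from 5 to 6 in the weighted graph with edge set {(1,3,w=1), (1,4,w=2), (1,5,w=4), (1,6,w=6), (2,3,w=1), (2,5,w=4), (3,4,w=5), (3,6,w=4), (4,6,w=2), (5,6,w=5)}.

Step 1: Build adjacency list with weights:
  1: 3(w=1), 4(w=2), 5(w=4), 6(w=6)
  2: 3(w=1), 5(w=4)
  3: 1(w=1), 2(w=1), 4(w=5), 6(w=4)
  4: 1(w=2), 3(w=5), 6(w=2)
  5: 1(w=4), 2(w=4), 6(w=5)
  6: 1(w=6), 3(w=4), 4(w=2), 5(w=5)

Step 2: Apply Dijkstra's algorithm from vertex 5:
  Visit vertex 5 (distance=0)
    Update dist[1] = 4
    Update dist[2] = 4
    Update dist[6] = 5
  Visit vertex 1 (distance=4)
    Update dist[3] = 5
    Update dist[4] = 6
  Visit vertex 2 (distance=4)
  Visit vertex 3 (distance=5)
  Visit vertex 6 (distance=5)

Step 3: Shortest path: 5 -> 6
Total weight: 5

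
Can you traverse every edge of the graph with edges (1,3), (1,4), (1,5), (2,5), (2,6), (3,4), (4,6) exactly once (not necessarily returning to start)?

Step 1: Find the degree of each vertex:
  deg(1) = 3
  deg(2) = 2
  deg(3) = 2
  deg(4) = 3
  deg(5) = 2
  deg(6) = 2

Step 2: Count vertices with odd degree:
  Odd-degree vertices: 1, 4 (2 total)

Step 3: Apply Euler's theorem:
  - Eulerian circuit exists iff graph is connected and all vertices have even degree
  - Eulerian path exists iff graph is connected and has 0 or 2 odd-degree vertices

Graph is connected with exactly 2 odd-degree vertices (1, 4).
Eulerian path exists (starting and ending at the odd-degree vertices), but no Eulerian circuit.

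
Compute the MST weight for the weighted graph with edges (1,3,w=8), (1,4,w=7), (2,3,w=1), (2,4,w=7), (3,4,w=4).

Apply Kruskal's algorithm (sort edges by weight, add if no cycle):

Sorted edges by weight:
  (2,3) w=1
  (3,4) w=4
  (1,4) w=7
  (2,4) w=7
  (1,3) w=8

Add edge (2,3) w=1 -- no cycle. Running total: 1
Add edge (3,4) w=4 -- no cycle. Running total: 5
Add edge (1,4) w=7 -- no cycle. Running total: 12

MST edges: (2,3,w=1), (3,4,w=4), (1,4,w=7)
Total MST weight: 1 + 4 + 7 = 12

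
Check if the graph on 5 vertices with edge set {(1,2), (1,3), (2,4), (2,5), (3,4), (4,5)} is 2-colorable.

Step 1: Attempt 2-coloring using BFS:
  Start at vertex 1, assign color 0
  Color vertex 2 with color 1 (neighbor of 1)
  Color vertex 3 with color 1 (neighbor of 1)
  Color vertex 4 with color 0 (neighbor of 2)
  Color vertex 5 with color 0 (neighbor of 2)

Step 2: Conflict found! Vertices 4 and 5 are adjacent but have the same color.
This means the graph contains an odd cycle.

The graph is NOT bipartite.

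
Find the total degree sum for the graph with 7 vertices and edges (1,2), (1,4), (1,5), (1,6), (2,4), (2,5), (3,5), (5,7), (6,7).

Step 1: Count edges incident to each vertex:
  deg(1) = 4 (neighbors: 2, 4, 5, 6)
  deg(2) = 3 (neighbors: 1, 4, 5)
  deg(3) = 1 (neighbors: 5)
  deg(4) = 2 (neighbors: 1, 2)
  deg(5) = 4 (neighbors: 1, 2, 3, 7)
  deg(6) = 2 (neighbors: 1, 7)
  deg(7) = 2 (neighbors: 5, 6)

Step 2: Sum all degrees:
  4 + 3 + 1 + 2 + 4 + 2 + 2 = 18

Verification: sum of degrees = 2 * |E| = 2 * 9 = 18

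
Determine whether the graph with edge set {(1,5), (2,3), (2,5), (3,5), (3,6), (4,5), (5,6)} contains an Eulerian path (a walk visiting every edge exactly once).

Step 1: Find the degree of each vertex:
  deg(1) = 1
  deg(2) = 2
  deg(3) = 3
  deg(4) = 1
  deg(5) = 5
  deg(6) = 2

Step 2: Count vertices with odd degree:
  Odd-degree vertices: 1, 3, 4, 5 (4 total)

Step 3: Apply Euler's theorem:
  - Eulerian circuit exists iff graph is connected and all vertices have even degree
  - Eulerian path exists iff graph is connected and has 0 or 2 odd-degree vertices

Graph has 4 odd-degree vertices (need 0 or 2).
Neither Eulerian path nor Eulerian circuit exists.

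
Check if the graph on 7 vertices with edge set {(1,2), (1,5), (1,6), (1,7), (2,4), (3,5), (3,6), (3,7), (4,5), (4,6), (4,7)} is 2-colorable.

Step 1: Attempt 2-coloring using BFS:
  Start at vertex 1, assign color 0
  Color vertex 2 with color 1 (neighbor of 1)
  Color vertex 5 with color 1 (neighbor of 1)
  Color vertex 6 with color 1 (neighbor of 1)
  Color vertex 7 with color 1 (neighbor of 1)
  Color vertex 4 with color 0 (neighbor of 2)
  Color vertex 3 with color 0 (neighbor of 5)

Step 2: 2-coloring succeeded. No conflicts found.
  Set A (color 0): {1, 3, 4}
  Set B (color 1): {2, 5, 6, 7}

The graph is bipartite with partition {1, 3, 4}, {2, 5, 6, 7}.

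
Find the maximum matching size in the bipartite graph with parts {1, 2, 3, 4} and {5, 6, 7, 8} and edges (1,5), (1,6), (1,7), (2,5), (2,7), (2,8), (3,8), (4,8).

Step 1: List the neighbors of each left vertex:
  1: 5, 6, 7
  2: 5, 7, 8
  3: 8
  4: 8

Step 2: Greedily match left vertices, then look for augmenting paths:
  Match 1 -- 5
  Match 2 -- 7
  Match 3 -- 8
  No augmenting path remains.

Step 3: Verify this is maximum:
  Matching has size 3. The vertex set {1, 2, 8} covers every edge and has size 3; any matching has at most one edge per cover vertex, so 3 is maximum (König's theorem).

Maximum matching: {(1,5), (2,7), (3,8)}
Size: 3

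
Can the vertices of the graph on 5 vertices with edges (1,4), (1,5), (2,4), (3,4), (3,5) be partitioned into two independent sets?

Step 1: Attempt 2-coloring using BFS:
  Start at vertex 1, assign color 0
  Color vertex 4 with color 1 (neighbor of 1)
  Color vertex 5 with color 1 (neighbor of 1)
  Color vertex 2 with color 0 (neighbor of 4)
  Color vertex 3 with color 0 (neighbor of 4)

Step 2: 2-coloring succeeded. No conflicts found.
  Set A (color 0): {1, 2, 3}
  Set B (color 1): {4, 5}

The graph is bipartite with partition {1, 2, 3}, {4, 5}.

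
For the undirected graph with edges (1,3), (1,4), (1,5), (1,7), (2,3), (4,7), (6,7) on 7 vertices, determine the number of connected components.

Step 1: Build adjacency list from edges:
  1: 3, 4, 5, 7
  2: 3
  3: 1, 2
  4: 1, 7
  5: 1
  6: 7
  7: 1, 4, 6

Step 2: Run BFS/DFS from vertex 1:
  Visited: {1, 3, 4, 5, 7, 2, 6}
  Reached 7 of 7 vertices

Step 3: All 7 vertices reached from vertex 1, so the graph is connected.
Number of connected components: 1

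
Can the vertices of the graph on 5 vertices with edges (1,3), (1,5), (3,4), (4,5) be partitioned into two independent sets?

Step 1: Attempt 2-coloring using BFS:
  Start at vertex 1, assign color 0
  Color vertex 3 with color 1 (neighbor of 1)
  Color vertex 5 with color 1 (neighbor of 1)
  Color vertex 4 with color 0 (neighbor of 3)
  Start new component at vertex 2, assign color 0

Step 2: 2-coloring succeeded. No conflicts found.
  Set A (color 0): {1, 2, 4}
  Set B (color 1): {3, 5}

The graph is bipartite with partition {1, 2, 4}, {3, 5}.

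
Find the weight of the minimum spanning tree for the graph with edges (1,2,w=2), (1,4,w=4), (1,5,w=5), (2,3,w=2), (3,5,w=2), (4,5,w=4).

Apply Kruskal's algorithm (sort edges by weight, add if no cycle):

Sorted edges by weight:
  (1,2) w=2
  (2,3) w=2
  (3,5) w=2
  (1,4) w=4
  (4,5) w=4
  (1,5) w=5

Add edge (1,2) w=2 -- no cycle. Running total: 2
Add edge (2,3) w=2 -- no cycle. Running total: 4
Add edge (3,5) w=2 -- no cycle. Running total: 6
Add edge (1,4) w=4 -- no cycle. Running total: 10

MST edges: (1,2,w=2), (2,3,w=2), (3,5,w=2), (1,4,w=4)
Total MST weight: 2 + 2 + 2 + 4 = 10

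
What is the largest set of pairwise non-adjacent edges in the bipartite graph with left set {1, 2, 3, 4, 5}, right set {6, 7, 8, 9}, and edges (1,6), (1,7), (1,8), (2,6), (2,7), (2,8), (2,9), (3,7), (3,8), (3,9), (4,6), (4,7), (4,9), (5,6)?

Step 1: List the neighbors of each left vertex:
  1: 6, 7, 8
  2: 6, 7, 8, 9
  3: 7, 8, 9
  4: 6, 7, 9
  5: 6

Step 2: Greedily match left vertices, then look for augmenting paths:
  Match 1 -- 6
  Match 2 -- 7
  Match 3 -- 8
  Match 4 -- 9
  No augmenting path remains.

Step 3: Verify this is maximum:
  Matching size 4 = min(|L|, |R|) = min(5, 4), which is an upper bound, so this matching is maximum.

Maximum matching: {(1,6), (2,7), (3,8), (4,9)}
Size: 4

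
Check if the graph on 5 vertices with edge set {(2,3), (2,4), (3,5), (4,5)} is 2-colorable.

Step 1: Attempt 2-coloring using BFS:
  Start at vertex 1, assign color 0
  Start new component at vertex 2, assign color 0
  Color vertex 3 with color 1 (neighbor of 2)
  Color vertex 4 with color 1 (neighbor of 2)
  Color vertex 5 with color 0 (neighbor of 3)

Step 2: 2-coloring succeeded. No conflicts found.
  Set A (color 0): {1, 2, 5}
  Set B (color 1): {3, 4}

The graph is bipartite with partition {1, 2, 5}, {3, 4}.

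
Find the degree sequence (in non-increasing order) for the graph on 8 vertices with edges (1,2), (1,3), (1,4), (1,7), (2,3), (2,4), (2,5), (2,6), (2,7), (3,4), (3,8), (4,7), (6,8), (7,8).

Step 1: Count edges incident to each vertex:
  deg(1) = 4 (neighbors: 2, 3, 4, 7)
  deg(2) = 6 (neighbors: 1, 3, 4, 5, 6, 7)
  deg(3) = 4 (neighbors: 1, 2, 4, 8)
  deg(4) = 4 (neighbors: 1, 2, 3, 7)
  deg(5) = 1 (neighbors: 2)
  deg(6) = 2 (neighbors: 2, 8)
  deg(7) = 4 (neighbors: 1, 2, 4, 8)
  deg(8) = 3 (neighbors: 3, 6, 7)

Step 2: Sort degrees in non-increasing order:
  Degrees: [4, 6, 4, 4, 1, 2, 4, 3] -> sorted: [6, 4, 4, 4, 4, 3, 2, 1]

Degree sequence: [6, 4, 4, 4, 4, 3, 2, 1]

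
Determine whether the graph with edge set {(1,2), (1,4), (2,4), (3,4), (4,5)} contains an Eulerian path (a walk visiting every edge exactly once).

Step 1: Find the degree of each vertex:
  deg(1) = 2
  deg(2) = 2
  deg(3) = 1
  deg(4) = 4
  deg(5) = 1

Step 2: Count vertices with odd degree:
  Odd-degree vertices: 3, 5 (2 total)

Step 3: Apply Euler's theorem:
  - Eulerian circuit exists iff graph is connected and all vertices have even degree
  - Eulerian path exists iff graph is connected and has 0 or 2 odd-degree vertices

Graph is connected with exactly 2 odd-degree vertices (3, 5).
Eulerian path exists (starting and ending at the odd-degree vertices), but no Eulerian circuit.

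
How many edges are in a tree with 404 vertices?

A tree on n vertices always has exactly n - 1 edges.
For n = 404: edges = 404 - 1 = 403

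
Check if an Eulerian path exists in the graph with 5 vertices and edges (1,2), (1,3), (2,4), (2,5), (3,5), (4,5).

Step 1: Find the degree of each vertex:
  deg(1) = 2
  deg(2) = 3
  deg(3) = 2
  deg(4) = 2
  deg(5) = 3

Step 2: Count vertices with odd degree:
  Odd-degree vertices: 2, 5 (2 total)

Step 3: Apply Euler's theorem:
  - Eulerian circuit exists iff graph is connected and all vertices have even degree
  - Eulerian path exists iff graph is connected and has 0 or 2 odd-degree vertices

Graph is connected with exactly 2 odd-degree vertices (2, 5).
Eulerian path exists (starting and ending at the odd-degree vertices), but no Eulerian circuit.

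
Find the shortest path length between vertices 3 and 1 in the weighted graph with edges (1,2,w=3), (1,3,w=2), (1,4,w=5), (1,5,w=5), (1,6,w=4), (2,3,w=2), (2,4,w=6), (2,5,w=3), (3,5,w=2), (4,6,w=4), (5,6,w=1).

Step 1: Build adjacency list with weights:
  1: 2(w=3), 3(w=2), 4(w=5), 5(w=5), 6(w=4)
  2: 1(w=3), 3(w=2), 4(w=6), 5(w=3)
  3: 1(w=2), 2(w=2), 5(w=2)
  4: 1(w=5), 2(w=6), 6(w=4)
  5: 1(w=5), 2(w=3), 3(w=2), 6(w=1)
  6: 1(w=4), 4(w=4), 5(w=1)

Step 2: Apply Dijkstra's algorithm from vertex 3:
  Visit vertex 3 (distance=0)
    Update dist[1] = 2
    Update dist[2] = 2
    Update dist[5] = 2
  Visit vertex 1 (distance=2)
    Update dist[4] = 7
    Update dist[6] = 6

Step 3: Shortest path: 3 -> 1
Total weight: 2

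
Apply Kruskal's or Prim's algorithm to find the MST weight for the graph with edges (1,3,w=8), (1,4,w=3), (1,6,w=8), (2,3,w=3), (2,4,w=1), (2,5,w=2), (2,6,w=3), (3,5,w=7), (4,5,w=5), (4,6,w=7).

Apply Kruskal's algorithm (sort edges by weight, add if no cycle):

Sorted edges by weight:
  (2,4) w=1
  (2,5) w=2
  (1,4) w=3
  (2,6) w=3
  (2,3) w=3
  (4,5) w=5
  (3,5) w=7
  (4,6) w=7
  (1,6) w=8
  (1,3) w=8

Add edge (2,4) w=1 -- no cycle. Running total: 1
Add edge (2,5) w=2 -- no cycle. Running total: 3
Add edge (1,4) w=3 -- no cycle. Running total: 6
Add edge (2,6) w=3 -- no cycle. Running total: 9
Add edge (2,3) w=3 -- no cycle. Running total: 12

MST edges: (2,4,w=1), (2,5,w=2), (1,4,w=3), (2,6,w=3), (2,3,w=3)
Total MST weight: 1 + 2 + 3 + 3 + 3 = 12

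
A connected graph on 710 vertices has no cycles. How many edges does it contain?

A tree on n vertices always has exactly n - 1 edges.
For n = 710: edges = 710 - 1 = 709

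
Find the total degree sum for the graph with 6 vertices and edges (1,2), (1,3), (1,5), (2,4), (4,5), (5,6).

Step 1: Count edges incident to each vertex:
  deg(1) = 3 (neighbors: 2, 3, 5)
  deg(2) = 2 (neighbors: 1, 4)
  deg(3) = 1 (neighbors: 1)
  deg(4) = 2 (neighbors: 2, 5)
  deg(5) = 3 (neighbors: 1, 4, 6)
  deg(6) = 1 (neighbors: 5)

Step 2: Sum all degrees:
  3 + 2 + 1 + 2 + 3 + 1 = 12

Verification: sum of degrees = 2 * |E| = 2 * 6 = 12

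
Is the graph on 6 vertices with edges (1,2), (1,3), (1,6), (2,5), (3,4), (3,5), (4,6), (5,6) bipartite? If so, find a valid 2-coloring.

Step 1: Attempt 2-coloring using BFS:
  Start at vertex 1, assign color 0
  Color vertex 2 with color 1 (neighbor of 1)
  Color vertex 3 with color 1 (neighbor of 1)
  Color vertex 6 with color 1 (neighbor of 1)
  Color vertex 5 with color 0 (neighbor of 2)
  Color vertex 4 with color 0 (neighbor of 3)

Step 2: 2-coloring succeeded. No conflicts found.
  Set A (color 0): {1, 4, 5}
  Set B (color 1): {2, 3, 6}

The graph is bipartite with partition {1, 4, 5}, {2, 3, 6}.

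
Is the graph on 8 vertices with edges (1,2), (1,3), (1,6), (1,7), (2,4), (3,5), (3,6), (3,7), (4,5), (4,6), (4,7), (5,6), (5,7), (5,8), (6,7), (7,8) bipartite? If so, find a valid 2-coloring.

Step 1: Attempt 2-coloring using BFS:
  Start at vertex 1, assign color 0
  Color vertex 2 with color 1 (neighbor of 1)
  Color vertex 3 with color 1 (neighbor of 1)
  Color vertex 6 with color 1 (neighbor of 1)
  Color vertex 7 with color 1 (neighbor of 1)
  Color vertex 4 with color 0 (neighbor of 2)
  Color vertex 5 with color 0 (neighbor of 3)

Step 2: Conflict found! Vertices 3 and 6 are adjacent but have the same color.
This means the graph contains an odd cycle.

The graph is NOT bipartite.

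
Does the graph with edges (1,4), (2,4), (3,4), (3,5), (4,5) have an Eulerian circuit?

Step 1: Find the degree of each vertex:
  deg(1) = 1
  deg(2) = 1
  deg(3) = 2
  deg(4) = 4
  deg(5) = 2

Step 2: Count vertices with odd degree:
  Odd-degree vertices: 1, 2 (2 total)

Step 3: Apply Euler's theorem:
  - Eulerian circuit exists iff graph is connected and all vertices have even degree
  - Eulerian path exists iff graph is connected and has 0 or 2 odd-degree vertices

Graph is connected with exactly 2 odd-degree vertices (1, 2).
Eulerian path exists (starting and ending at the odd-degree vertices), but no Eulerian circuit.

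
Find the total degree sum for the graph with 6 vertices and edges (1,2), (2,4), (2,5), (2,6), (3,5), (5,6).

Step 1: Count edges incident to each vertex:
  deg(1) = 1 (neighbors: 2)
  deg(2) = 4 (neighbors: 1, 4, 5, 6)
  deg(3) = 1 (neighbors: 5)
  deg(4) = 1 (neighbors: 2)
  deg(5) = 3 (neighbors: 2, 3, 6)
  deg(6) = 2 (neighbors: 2, 5)

Step 2: Sum all degrees:
  1 + 4 + 1 + 1 + 3 + 2 = 12

Verification: sum of degrees = 2 * |E| = 2 * 6 = 12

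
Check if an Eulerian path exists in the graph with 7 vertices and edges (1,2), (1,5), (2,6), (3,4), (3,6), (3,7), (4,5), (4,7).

Step 1: Find the degree of each vertex:
  deg(1) = 2
  deg(2) = 2
  deg(3) = 3
  deg(4) = 3
  deg(5) = 2
  deg(6) = 2
  deg(7) = 2

Step 2: Count vertices with odd degree:
  Odd-degree vertices: 3, 4 (2 total)

Step 3: Apply Euler's theorem:
  - Eulerian circuit exists iff graph is connected and all vertices have even degree
  - Eulerian path exists iff graph is connected and has 0 or 2 odd-degree vertices

Graph is connected with exactly 2 odd-degree vertices (3, 4).
Eulerian path exists (starting and ending at the odd-degree vertices), but no Eulerian circuit.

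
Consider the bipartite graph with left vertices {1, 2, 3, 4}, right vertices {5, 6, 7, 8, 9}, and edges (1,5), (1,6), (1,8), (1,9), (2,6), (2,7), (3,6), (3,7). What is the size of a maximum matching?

Step 1: List the neighbors of each left vertex:
  1: 5, 6, 8, 9
  2: 6, 7
  3: 6, 7
  4: (none)

Step 2: Greedily match left vertices, then look for augmenting paths:
  Match 1 -- 5
  Match 2 -- 6
  Match 3 -- 7
  No augmenting path remains.

Step 3: Verify this is maximum:
  Matching has size 3. The vertex set {1, 2, 3} covers every edge and has size 3; any matching has at most one edge per cover vertex, so 3 is maximum (König's theorem).

Maximum matching: {(1,5), (2,6), (3,7)}
Size: 3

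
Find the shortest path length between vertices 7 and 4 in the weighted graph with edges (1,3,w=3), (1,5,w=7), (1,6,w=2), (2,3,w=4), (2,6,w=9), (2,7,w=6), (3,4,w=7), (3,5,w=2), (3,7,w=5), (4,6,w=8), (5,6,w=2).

Step 1: Build adjacency list with weights:
  1: 3(w=3), 5(w=7), 6(w=2)
  2: 3(w=4), 6(w=9), 7(w=6)
  3: 1(w=3), 2(w=4), 4(w=7), 5(w=2), 7(w=5)
  4: 3(w=7), 6(w=8)
  5: 1(w=7), 3(w=2), 6(w=2)
  6: 1(w=2), 2(w=9), 4(w=8), 5(w=2)
  7: 2(w=6), 3(w=5)

Step 2: Apply Dijkstra's algorithm from vertex 7:
  Visit vertex 7 (distance=0)
    Update dist[2] = 6
    Update dist[3] = 5
  Visit vertex 3 (distance=5)
    Update dist[1] = 8
    Update dist[4] = 12
    Update dist[5] = 7
  Visit vertex 2 (distance=6)
    Update dist[6] = 15
  Visit vertex 5 (distance=7)
    Update dist[6] = 9
  Visit vertex 1 (distance=8)
  Visit vertex 6 (distance=9)
  Visit vertex 4 (distance=12)

Step 3: Shortest path: 7 -> 3 -> 4
Total weight: 5 + 7 = 12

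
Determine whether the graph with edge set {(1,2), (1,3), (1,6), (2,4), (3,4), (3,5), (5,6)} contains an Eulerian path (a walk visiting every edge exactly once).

Step 1: Find the degree of each vertex:
  deg(1) = 3
  deg(2) = 2
  deg(3) = 3
  deg(4) = 2
  deg(5) = 2
  deg(6) = 2

Step 2: Count vertices with odd degree:
  Odd-degree vertices: 1, 3 (2 total)

Step 3: Apply Euler's theorem:
  - Eulerian circuit exists iff graph is connected and all vertices have even degree
  - Eulerian path exists iff graph is connected and has 0 or 2 odd-degree vertices

Graph is connected with exactly 2 odd-degree vertices (1, 3).
Eulerian path exists (starting and ending at the odd-degree vertices), but no Eulerian circuit.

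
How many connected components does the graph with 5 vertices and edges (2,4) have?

Step 1: Build adjacency list from edges:
  1: (none)
  2: 4
  3: (none)
  4: 2
  5: (none)

Step 2: Run BFS/DFS from vertex 1:
  Visited: {1}
  Reached 1 of 5 vertices

Step 3: Only 1 of 5 vertices reached. Graph is disconnected.
Connected components: {1}, {2, 4}, {3}, {5}
Number of connected components: 4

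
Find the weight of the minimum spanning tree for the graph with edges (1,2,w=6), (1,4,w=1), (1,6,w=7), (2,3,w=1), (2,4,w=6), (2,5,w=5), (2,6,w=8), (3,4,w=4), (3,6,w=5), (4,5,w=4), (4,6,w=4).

Apply Kruskal's algorithm (sort edges by weight, add if no cycle):

Sorted edges by weight:
  (1,4) w=1
  (2,3) w=1
  (3,4) w=4
  (4,6) w=4
  (4,5) w=4
  (2,5) w=5
  (3,6) w=5
  (1,2) w=6
  (2,4) w=6
  (1,6) w=7
  (2,6) w=8

Add edge (1,4) w=1 -- no cycle. Running total: 1
Add edge (2,3) w=1 -- no cycle. Running total: 2
Add edge (3,4) w=4 -- no cycle. Running total: 6
Add edge (4,6) w=4 -- no cycle. Running total: 10
Add edge (4,5) w=4 -- no cycle. Running total: 14

MST edges: (1,4,w=1), (2,3,w=1), (3,4,w=4), (4,6,w=4), (4,5,w=4)
Total MST weight: 1 + 1 + 4 + 4 + 4 = 14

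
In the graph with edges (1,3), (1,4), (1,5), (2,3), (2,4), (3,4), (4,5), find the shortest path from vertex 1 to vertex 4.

Step 1: Build adjacency list:
  1: 3, 4, 5
  2: 3, 4
  3: 1, 2, 4
  4: 1, 2, 3, 5
  5: 1, 4

Step 2: BFS from vertex 1 to find shortest path to 4:
  vertex 3 reached at distance 1
  vertex 4 reached at distance 1

Step 3: Shortest path: 1 -> 4
Path length: 1 edge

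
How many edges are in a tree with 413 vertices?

A tree on n vertices always has exactly n - 1 edges.
For n = 413: edges = 413 - 1 = 412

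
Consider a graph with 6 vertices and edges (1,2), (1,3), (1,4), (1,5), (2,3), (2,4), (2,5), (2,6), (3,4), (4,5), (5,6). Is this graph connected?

Step 1: Build adjacency list from edges:
  1: 2, 3, 4, 5
  2: 1, 3, 4, 5, 6
  3: 1, 2, 4
  4: 1, 2, 3, 5
  5: 1, 2, 4, 6
  6: 2, 5

Step 2: Run BFS/DFS from vertex 1:
  Visited: {1, 2, 3, 4, 5, 6}
  Reached 6 of 6 vertices

Step 3: All 6 vertices reached from vertex 1, so the graph is connected.
Answer: Yes, the graph is connected.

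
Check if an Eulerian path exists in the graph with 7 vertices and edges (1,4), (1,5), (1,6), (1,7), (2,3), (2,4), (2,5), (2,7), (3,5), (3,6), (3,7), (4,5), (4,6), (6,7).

Step 1: Find the degree of each vertex:
  deg(1) = 4
  deg(2) = 4
  deg(3) = 4
  deg(4) = 4
  deg(5) = 4
  deg(6) = 4
  deg(7) = 4

Step 2: Count vertices with odd degree:
  All vertices have even degree (0 odd-degree vertices)

Step 3: Apply Euler's theorem:
  - Eulerian circuit exists iff graph is connected and all vertices have even degree
  - Eulerian path exists iff graph is connected and has 0 or 2 odd-degree vertices

Graph is connected with 0 odd-degree vertices.
Both Eulerian circuit and Eulerian path exist.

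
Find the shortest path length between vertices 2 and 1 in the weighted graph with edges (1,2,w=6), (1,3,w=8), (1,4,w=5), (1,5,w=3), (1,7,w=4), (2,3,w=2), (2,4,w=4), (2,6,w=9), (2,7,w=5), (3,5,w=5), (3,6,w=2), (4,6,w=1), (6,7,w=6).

Step 1: Build adjacency list with weights:
  1: 2(w=6), 3(w=8), 4(w=5), 5(w=3), 7(w=4)
  2: 1(w=6), 3(w=2), 4(w=4), 6(w=9), 7(w=5)
  3: 1(w=8), 2(w=2), 5(w=5), 6(w=2)
  4: 1(w=5), 2(w=4), 6(w=1)
  5: 1(w=3), 3(w=5)
  6: 2(w=9), 3(w=2), 4(w=1), 7(w=6)
  7: 1(w=4), 2(w=5), 6(w=6)

Step 2: Apply Dijkstra's algorithm from vertex 2:
  Visit vertex 2 (distance=0)
    Update dist[1] = 6
    Update dist[3] = 2
    Update dist[4] = 4
    Update dist[6] = 9
    Update dist[7] = 5
  Visit vertex 3 (distance=2)
    Update dist[5] = 7
    Update dist[6] = 4
  Visit vertex 4 (distance=4)
  Visit vertex 6 (distance=4)
  Visit vertex 7 (distance=5)
  Visit vertex 1 (distance=6)

Step 3: Shortest path: 2 -> 1
Total weight: 6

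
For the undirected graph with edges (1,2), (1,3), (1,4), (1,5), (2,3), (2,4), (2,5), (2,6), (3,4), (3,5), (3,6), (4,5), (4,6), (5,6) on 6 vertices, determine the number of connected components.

Step 1: Build adjacency list from edges:
  1: 2, 3, 4, 5
  2: 1, 3, 4, 5, 6
  3: 1, 2, 4, 5, 6
  4: 1, 2, 3, 5, 6
  5: 1, 2, 3, 4, 6
  6: 2, 3, 4, 5

Step 2: Run BFS/DFS from vertex 1:
  Visited: {1, 2, 3, 4, 5, 6}
  Reached 6 of 6 vertices

Step 3: All 6 vertices reached from vertex 1, so the graph is connected.
Number of connected components: 1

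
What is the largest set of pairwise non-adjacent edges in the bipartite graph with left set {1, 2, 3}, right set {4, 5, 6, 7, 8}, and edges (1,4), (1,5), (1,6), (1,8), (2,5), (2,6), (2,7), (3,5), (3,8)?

Step 1: List the neighbors of each left vertex:
  1: 4, 5, 6, 8
  2: 5, 6, 7
  3: 5, 8

Step 2: Greedily match left vertices, then look for augmenting paths:
  Match 1 -- 4
  Match 2 -- 5
  Match 3 -- 8
  No augmenting path remains.

Step 3: Verify this is maximum:
  Matching size 3 = min(|L|, |R|) = min(3, 5), which is an upper bound, so this matching is maximum.

Maximum matching: {(1,4), (2,5), (3,8)}
Size: 3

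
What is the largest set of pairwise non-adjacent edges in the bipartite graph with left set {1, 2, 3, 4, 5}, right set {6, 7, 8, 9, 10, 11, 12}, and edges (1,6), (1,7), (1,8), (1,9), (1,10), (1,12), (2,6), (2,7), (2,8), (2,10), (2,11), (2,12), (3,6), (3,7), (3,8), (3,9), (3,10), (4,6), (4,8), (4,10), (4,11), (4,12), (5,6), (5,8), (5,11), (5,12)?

Step 1: List the neighbors of each left vertex:
  1: 6, 7, 8, 9, 10, 12
  2: 6, 7, 8, 10, 11, 12
  3: 6, 7, 8, 9, 10
  4: 6, 8, 10, 11, 12
  5: 6, 8, 11, 12

Step 2: Greedily match left vertices, then look for augmenting paths:
  Match 1 -- 6
  Match 2 -- 7
  Match 3 -- 8
  Match 4 -- 10
  Match 5 -- 11
  No augmenting path remains.

Step 3: Verify this is maximum:
  Matching size 5 = min(|L|, |R|) = min(5, 7), which is an upper bound, so this matching is maximum.

Maximum matching: {(1,6), (2,7), (3,8), (4,10), (5,11)}
Size: 5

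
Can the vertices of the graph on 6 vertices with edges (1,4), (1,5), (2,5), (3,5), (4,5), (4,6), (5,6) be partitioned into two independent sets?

Step 1: Attempt 2-coloring using BFS:
  Start at vertex 1, assign color 0
  Color vertex 4 with color 1 (neighbor of 1)
  Color vertex 5 with color 1 (neighbor of 1)

Step 2: Conflict found! Vertices 4 and 5 are adjacent but have the same color.
This means the graph contains an odd cycle.

The graph is NOT bipartite.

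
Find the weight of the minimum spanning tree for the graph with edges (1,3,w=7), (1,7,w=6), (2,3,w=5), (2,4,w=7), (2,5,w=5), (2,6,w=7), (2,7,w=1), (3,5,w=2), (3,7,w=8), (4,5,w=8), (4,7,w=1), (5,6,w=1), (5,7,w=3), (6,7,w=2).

Apply Kruskal's algorithm (sort edges by weight, add if no cycle):

Sorted edges by weight:
  (2,7) w=1
  (4,7) w=1
  (5,6) w=1
  (3,5) w=2
  (6,7) w=2
  (5,7) w=3
  (2,5) w=5
  (2,3) w=5
  (1,7) w=6
  (1,3) w=7
  (2,4) w=7
  (2,6) w=7
  (3,7) w=8
  (4,5) w=8

Add edge (2,7) w=1 -- no cycle. Running total: 1
Add edge (4,7) w=1 -- no cycle. Running total: 2
Add edge (5,6) w=1 -- no cycle. Running total: 3
Add edge (3,5) w=2 -- no cycle. Running total: 5
Add edge (6,7) w=2 -- no cycle. Running total: 7
Skip edge (5,7) w=3 -- would create cycle
Skip edge (2,5) w=5 -- would create cycle
Skip edge (2,3) w=5 -- would create cycle
Add edge (1,7) w=6 -- no cycle. Running total: 13

MST edges: (2,7,w=1), (4,7,w=1), (5,6,w=1), (3,5,w=2), (6,7,w=2), (1,7,w=6)
Total MST weight: 1 + 1 + 1 + 2 + 2 + 6 = 13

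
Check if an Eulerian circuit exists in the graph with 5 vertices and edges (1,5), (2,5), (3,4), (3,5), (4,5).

Step 1: Find the degree of each vertex:
  deg(1) = 1
  deg(2) = 1
  deg(3) = 2
  deg(4) = 2
  deg(5) = 4

Step 2: Count vertices with odd degree:
  Odd-degree vertices: 1, 2 (2 total)

Step 3: Apply Euler's theorem:
  - Eulerian circuit exists iff graph is connected and all vertices have even degree
  - Eulerian path exists iff graph is connected and has 0 or 2 odd-degree vertices

Graph is connected with exactly 2 odd-degree vertices (1, 2).
Eulerian path exists (starting and ending at the odd-degree vertices), but no Eulerian circuit.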